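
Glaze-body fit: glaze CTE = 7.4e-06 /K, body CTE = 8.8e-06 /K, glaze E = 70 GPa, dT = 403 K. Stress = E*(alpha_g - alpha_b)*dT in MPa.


Stress = 70*1000*(7.4e-06 - 8.8e-06)*403 = -39.5 MPa

-39.5


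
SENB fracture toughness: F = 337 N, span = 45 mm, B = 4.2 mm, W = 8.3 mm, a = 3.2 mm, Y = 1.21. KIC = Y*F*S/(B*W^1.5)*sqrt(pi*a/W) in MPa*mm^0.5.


KIC = 1.21*337*45/(4.2*8.3^1.5)*sqrt(pi*3.2/8.3) = 201.08

201.08


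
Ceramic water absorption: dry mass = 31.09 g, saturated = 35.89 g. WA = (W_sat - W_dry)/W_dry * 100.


WA = (35.89 - 31.09) / 31.09 * 100 = 15.44%

15.44


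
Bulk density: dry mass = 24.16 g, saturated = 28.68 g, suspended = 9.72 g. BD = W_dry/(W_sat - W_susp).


BD = 24.16 / (28.68 - 9.72) = 24.16 / 18.96 = 1.274 g/cm^3

1.274


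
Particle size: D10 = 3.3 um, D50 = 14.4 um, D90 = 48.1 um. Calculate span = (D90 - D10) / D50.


Span = (48.1 - 3.3) / 14.4 = 44.8 / 14.4 = 3.111

3.111


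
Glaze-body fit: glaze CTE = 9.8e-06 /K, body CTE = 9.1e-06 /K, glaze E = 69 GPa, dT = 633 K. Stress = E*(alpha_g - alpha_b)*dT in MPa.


Stress = 69*1000*(9.8e-06 - 9.1e-06)*633 = 30.6 MPa

30.6


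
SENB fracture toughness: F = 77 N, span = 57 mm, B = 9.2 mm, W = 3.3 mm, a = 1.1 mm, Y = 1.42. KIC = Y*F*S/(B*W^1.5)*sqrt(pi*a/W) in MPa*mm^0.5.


KIC = 1.42*77*57/(9.2*3.3^1.5)*sqrt(pi*1.1/3.3) = 115.64

115.64


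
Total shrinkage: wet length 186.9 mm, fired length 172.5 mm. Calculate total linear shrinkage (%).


TS = (186.9 - 172.5) / 186.9 * 100 = 7.7%

7.7


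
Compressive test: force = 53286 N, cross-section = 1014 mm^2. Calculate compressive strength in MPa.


CS = 53286 / 1014 = 52.6 MPa

52.6


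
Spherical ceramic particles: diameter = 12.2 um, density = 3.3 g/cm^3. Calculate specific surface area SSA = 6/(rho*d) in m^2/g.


SSA = 6 / (3.3 * 12.2) = 0.149 m^2/g

0.149


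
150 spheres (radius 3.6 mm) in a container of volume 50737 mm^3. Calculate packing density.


V_sphere = 4/3*pi*3.6^3 = 195.4322 mm^3
Total V = 150*195.4322 = 29314.83 mm^3
PD = 29314.83 / 50737 = 0.578

0.578


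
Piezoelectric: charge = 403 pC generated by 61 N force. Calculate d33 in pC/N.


d33 = 403 / 61 = 6.6 pC/N

6.6


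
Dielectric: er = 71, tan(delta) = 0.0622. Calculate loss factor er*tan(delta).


Loss = 71 * 0.0622 = 4.416

4.416


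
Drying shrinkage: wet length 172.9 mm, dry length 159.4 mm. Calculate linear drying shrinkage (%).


DS = (172.9 - 159.4) / 172.9 * 100 = 7.81%

7.81


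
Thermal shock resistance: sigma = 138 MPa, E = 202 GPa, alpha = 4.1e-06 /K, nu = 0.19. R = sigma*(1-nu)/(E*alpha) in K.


R = 138*(1-0.19)/(202*1000*4.1e-06) = 135 K

135


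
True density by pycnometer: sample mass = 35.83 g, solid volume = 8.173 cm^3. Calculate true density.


TD = 35.83 / 8.173 = 4.384 g/cm^3

4.384


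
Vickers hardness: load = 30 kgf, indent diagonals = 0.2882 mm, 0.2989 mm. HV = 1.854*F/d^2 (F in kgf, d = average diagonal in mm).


d_avg = (0.2882+0.2989)/2 = 0.29355 mm
HV = 1.854*30/0.29355^2 = 645

645


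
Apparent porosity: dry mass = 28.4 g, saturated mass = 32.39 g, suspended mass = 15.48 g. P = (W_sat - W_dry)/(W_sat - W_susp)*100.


P = (32.39 - 28.4) / (32.39 - 15.48) * 100 = 3.99 / 16.91 * 100 = 23.6%

23.6


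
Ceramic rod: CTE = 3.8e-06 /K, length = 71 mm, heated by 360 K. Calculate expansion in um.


dL = 3.8e-06 * 71 * 360 * 1000 = 97.128 um

97.128


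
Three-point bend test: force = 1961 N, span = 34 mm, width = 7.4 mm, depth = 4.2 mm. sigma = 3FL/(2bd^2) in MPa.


sigma = 3*1961*34/(2*7.4*4.2^2) = 766.2 MPa

766.2


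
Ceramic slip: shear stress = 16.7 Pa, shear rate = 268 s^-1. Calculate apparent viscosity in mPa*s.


eta = tau/gamma * 1000 = 16.7/268 * 1000 = 62.3 mPa*s

62.3


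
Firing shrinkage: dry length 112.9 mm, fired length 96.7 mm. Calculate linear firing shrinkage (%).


FS = (112.9 - 96.7) / 112.9 * 100 = 14.35%

14.35


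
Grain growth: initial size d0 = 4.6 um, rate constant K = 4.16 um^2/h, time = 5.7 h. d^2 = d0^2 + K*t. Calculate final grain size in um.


d^2 = 4.6^2 + 4.16*5.7 = 44.872
d = sqrt(44.872) = 6.7 um

6.7


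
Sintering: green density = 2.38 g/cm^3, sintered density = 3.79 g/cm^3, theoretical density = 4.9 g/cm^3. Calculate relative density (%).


Relative = 3.79 / 4.9 * 100 = 77.3%

77.3


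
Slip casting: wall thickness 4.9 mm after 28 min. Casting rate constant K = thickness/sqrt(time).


K = 4.9 / sqrt(28) = 4.9 / 5.2915 = 0.926 mm/min^0.5

0.926


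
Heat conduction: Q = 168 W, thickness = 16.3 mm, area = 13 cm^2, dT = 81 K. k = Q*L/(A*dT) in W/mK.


k = 168*16.3/1000/(13/10000*81) = 26.01 W/mK

26.01


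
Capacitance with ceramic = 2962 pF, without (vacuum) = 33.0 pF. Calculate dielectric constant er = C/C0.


er = 2962 / 33.0 = 89.76

89.76


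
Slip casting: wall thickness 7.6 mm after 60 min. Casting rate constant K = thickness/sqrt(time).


K = 7.6 / sqrt(60) = 7.6 / 7.746 = 0.981 mm/min^0.5

0.981


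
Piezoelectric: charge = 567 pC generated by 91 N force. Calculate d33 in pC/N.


d33 = 567 / 91 = 6.2 pC/N

6.2


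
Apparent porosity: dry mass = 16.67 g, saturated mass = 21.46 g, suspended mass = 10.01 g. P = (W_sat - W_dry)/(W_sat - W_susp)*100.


P = (21.46 - 16.67) / (21.46 - 10.01) * 100 = 4.79 / 11.45 * 100 = 41.8%

41.8


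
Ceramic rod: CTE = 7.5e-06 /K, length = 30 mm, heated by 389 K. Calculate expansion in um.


dL = 7.5e-06 * 30 * 389 * 1000 = 87.525 um

87.525


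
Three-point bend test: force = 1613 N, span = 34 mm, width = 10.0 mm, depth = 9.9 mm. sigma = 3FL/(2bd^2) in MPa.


sigma = 3*1613*34/(2*10.0*9.9^2) = 83.9 MPa

83.9


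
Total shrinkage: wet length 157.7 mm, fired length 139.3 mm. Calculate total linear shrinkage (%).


TS = (157.7 - 139.3) / 157.7 * 100 = 11.67%

11.67


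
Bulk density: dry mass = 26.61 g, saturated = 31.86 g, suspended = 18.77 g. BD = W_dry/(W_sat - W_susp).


BD = 26.61 / (31.86 - 18.77) = 26.61 / 13.09 = 2.033 g/cm^3

2.033


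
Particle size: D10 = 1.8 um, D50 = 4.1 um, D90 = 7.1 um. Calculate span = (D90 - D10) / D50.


Span = (7.1 - 1.8) / 4.1 = 5.3 / 4.1 = 1.293

1.293


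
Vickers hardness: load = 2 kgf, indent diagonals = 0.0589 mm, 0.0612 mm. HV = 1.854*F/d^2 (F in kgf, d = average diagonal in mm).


d_avg = (0.0589+0.0612)/2 = 0.06005 mm
HV = 1.854*2/0.06005^2 = 1028

1028


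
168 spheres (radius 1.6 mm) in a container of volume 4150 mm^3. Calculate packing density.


V_sphere = 4/3*pi*1.6^3 = 17.1573 mm^3
Total V = 168*17.1573 = 2882.4264 mm^3
PD = 2882.4264 / 4150 = 0.695

0.695


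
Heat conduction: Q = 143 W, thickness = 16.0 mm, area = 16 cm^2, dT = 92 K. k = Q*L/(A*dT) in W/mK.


k = 143*16.0/1000/(16/10000*92) = 15.54 W/mK

15.54


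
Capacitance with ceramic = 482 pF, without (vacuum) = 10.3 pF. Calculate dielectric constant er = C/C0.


er = 482 / 10.3 = 46.8

46.8


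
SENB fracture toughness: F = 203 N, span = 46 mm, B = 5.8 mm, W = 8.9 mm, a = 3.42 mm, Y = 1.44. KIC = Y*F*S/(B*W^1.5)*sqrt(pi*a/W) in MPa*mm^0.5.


KIC = 1.44*203*46/(5.8*8.9^1.5)*sqrt(pi*3.42/8.9) = 95.94

95.94


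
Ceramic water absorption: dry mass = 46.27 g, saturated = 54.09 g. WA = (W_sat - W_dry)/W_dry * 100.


WA = (54.09 - 46.27) / 46.27 * 100 = 16.9%

16.9


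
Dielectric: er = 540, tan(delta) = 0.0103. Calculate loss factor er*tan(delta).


Loss = 540 * 0.0103 = 5.562

5.562


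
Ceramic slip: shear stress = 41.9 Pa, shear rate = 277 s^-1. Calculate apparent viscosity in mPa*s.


eta = tau/gamma * 1000 = 41.9/277 * 1000 = 151.3 mPa*s

151.3


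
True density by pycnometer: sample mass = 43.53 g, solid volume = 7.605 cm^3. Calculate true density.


TD = 43.53 / 7.605 = 5.724 g/cm^3

5.724


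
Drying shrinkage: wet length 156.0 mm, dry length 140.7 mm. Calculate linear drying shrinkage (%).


DS = (156.0 - 140.7) / 156.0 * 100 = 9.81%

9.81


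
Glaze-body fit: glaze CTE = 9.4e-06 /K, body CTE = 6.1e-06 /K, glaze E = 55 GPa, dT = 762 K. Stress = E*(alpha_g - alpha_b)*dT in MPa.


Stress = 55*1000*(9.4e-06 - 6.1e-06)*762 = 138.3 MPa

138.3


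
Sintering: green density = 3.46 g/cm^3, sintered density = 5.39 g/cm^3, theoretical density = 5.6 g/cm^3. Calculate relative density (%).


Relative = 5.39 / 5.6 * 100 = 96.3%

96.3


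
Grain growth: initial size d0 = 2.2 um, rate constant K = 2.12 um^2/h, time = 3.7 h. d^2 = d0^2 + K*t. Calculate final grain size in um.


d^2 = 2.2^2 + 2.12*3.7 = 12.684
d = sqrt(12.684) = 3.56 um

3.56


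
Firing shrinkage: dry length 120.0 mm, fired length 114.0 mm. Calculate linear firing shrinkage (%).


FS = (120.0 - 114.0) / 120.0 * 100 = 5.0%

5.0


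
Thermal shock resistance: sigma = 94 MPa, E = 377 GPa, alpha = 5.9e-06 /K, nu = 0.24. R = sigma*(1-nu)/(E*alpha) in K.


R = 94*(1-0.24)/(377*1000*5.9e-06) = 32 K

32


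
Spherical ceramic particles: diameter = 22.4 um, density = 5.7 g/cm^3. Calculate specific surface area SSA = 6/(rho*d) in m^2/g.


SSA = 6 / (5.7 * 22.4) = 0.047 m^2/g

0.047


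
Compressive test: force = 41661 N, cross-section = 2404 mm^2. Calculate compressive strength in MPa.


CS = 41661 / 2404 = 17.3 MPa

17.3


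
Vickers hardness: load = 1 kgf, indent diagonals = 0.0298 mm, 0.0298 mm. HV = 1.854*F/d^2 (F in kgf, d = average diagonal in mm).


d_avg = (0.0298+0.0298)/2 = 0.0298 mm
HV = 1.854*1/0.0298^2 = 2088

2088


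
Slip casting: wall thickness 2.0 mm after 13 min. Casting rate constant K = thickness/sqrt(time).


K = 2.0 / sqrt(13) = 2.0 / 3.6056 = 0.555 mm/min^0.5

0.555


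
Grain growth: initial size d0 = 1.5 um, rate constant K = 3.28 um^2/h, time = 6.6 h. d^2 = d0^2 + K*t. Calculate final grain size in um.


d^2 = 1.5^2 + 3.28*6.6 = 23.898
d = sqrt(23.898) = 4.89 um

4.89


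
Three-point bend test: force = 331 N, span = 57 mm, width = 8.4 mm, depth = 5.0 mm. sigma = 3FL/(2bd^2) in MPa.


sigma = 3*331*57/(2*8.4*5.0^2) = 134.8 MPa

134.8


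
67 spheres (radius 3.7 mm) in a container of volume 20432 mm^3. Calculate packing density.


V_sphere = 4/3*pi*3.7^3 = 212.1748 mm^3
Total V = 67*212.1748 = 14215.7116 mm^3
PD = 14215.7116 / 20432 = 0.696

0.696


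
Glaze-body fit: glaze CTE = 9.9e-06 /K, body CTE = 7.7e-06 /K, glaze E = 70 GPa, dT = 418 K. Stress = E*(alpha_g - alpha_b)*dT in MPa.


Stress = 70*1000*(9.9e-06 - 7.7e-06)*418 = 64.4 MPa

64.4


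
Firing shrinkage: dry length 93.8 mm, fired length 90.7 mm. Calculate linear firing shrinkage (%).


FS = (93.8 - 90.7) / 93.8 * 100 = 3.3%

3.3


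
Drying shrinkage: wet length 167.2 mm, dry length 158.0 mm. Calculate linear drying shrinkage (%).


DS = (167.2 - 158.0) / 167.2 * 100 = 5.5%

5.5


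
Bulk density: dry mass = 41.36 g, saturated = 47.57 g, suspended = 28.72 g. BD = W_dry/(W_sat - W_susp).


BD = 41.36 / (47.57 - 28.72) = 41.36 / 18.85 = 2.194 g/cm^3

2.194


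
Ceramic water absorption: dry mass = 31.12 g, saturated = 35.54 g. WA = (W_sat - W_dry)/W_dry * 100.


WA = (35.54 - 31.12) / 31.12 * 100 = 14.2%

14.2


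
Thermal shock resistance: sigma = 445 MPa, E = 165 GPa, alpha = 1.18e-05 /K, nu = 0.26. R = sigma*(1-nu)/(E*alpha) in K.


R = 445*(1-0.26)/(165*1000*1.18e-05) = 169 K

169


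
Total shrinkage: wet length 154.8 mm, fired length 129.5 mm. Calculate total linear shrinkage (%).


TS = (154.8 - 129.5) / 154.8 * 100 = 16.34%

16.34


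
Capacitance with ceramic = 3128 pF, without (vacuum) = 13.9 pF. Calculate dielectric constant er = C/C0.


er = 3128 / 13.9 = 225.04

225.04


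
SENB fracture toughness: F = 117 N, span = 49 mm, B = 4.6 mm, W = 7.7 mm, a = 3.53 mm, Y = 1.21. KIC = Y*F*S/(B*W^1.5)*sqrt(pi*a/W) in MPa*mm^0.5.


KIC = 1.21*117*49/(4.6*7.7^1.5)*sqrt(pi*3.53/7.7) = 84.7

84.7


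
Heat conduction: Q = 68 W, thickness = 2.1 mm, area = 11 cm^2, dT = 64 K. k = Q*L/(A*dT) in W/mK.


k = 68*2.1/1000/(11/10000*64) = 2.03 W/mK

2.03


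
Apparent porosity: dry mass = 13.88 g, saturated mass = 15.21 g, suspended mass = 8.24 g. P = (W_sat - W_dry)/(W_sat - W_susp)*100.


P = (15.21 - 13.88) / (15.21 - 8.24) * 100 = 1.33 / 6.97 * 100 = 19.1%

19.1


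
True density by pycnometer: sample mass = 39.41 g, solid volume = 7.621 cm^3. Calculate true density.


TD = 39.41 / 7.621 = 5.171 g/cm^3

5.171


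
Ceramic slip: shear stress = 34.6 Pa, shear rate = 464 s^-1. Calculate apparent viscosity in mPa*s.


eta = tau/gamma * 1000 = 34.6/464 * 1000 = 74.6 mPa*s

74.6


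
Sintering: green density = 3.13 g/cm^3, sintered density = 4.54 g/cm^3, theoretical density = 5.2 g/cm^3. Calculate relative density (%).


Relative = 4.54 / 5.2 * 100 = 87.3%

87.3


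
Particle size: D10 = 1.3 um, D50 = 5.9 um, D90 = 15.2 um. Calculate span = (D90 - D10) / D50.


Span = (15.2 - 1.3) / 5.9 = 13.9 / 5.9 = 2.356

2.356


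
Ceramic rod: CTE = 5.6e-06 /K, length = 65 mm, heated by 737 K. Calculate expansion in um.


dL = 5.6e-06 * 65 * 737 * 1000 = 268.268 um

268.268


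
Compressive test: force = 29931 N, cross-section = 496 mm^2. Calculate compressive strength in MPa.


CS = 29931 / 496 = 60.3 MPa

60.3


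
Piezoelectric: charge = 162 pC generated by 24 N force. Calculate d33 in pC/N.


d33 = 162 / 24 = 6.8 pC/N

6.8


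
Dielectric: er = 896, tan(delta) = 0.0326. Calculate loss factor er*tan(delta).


Loss = 896 * 0.0326 = 29.21

29.21


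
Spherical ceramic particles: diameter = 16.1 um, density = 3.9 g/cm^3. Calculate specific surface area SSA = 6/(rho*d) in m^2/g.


SSA = 6 / (3.9 * 16.1) = 0.096 m^2/g

0.096


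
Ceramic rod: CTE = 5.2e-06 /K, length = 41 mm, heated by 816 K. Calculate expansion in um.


dL = 5.2e-06 * 41 * 816 * 1000 = 173.971 um

173.971


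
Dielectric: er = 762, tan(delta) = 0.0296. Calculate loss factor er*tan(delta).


Loss = 762 * 0.0296 = 22.555

22.555


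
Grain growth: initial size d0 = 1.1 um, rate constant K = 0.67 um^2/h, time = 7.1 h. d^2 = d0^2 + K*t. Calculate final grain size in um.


d^2 = 1.1^2 + 0.67*7.1 = 5.967
d = sqrt(5.967) = 2.44 um

2.44


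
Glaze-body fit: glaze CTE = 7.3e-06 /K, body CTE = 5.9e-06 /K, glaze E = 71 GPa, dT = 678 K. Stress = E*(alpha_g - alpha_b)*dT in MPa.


Stress = 71*1000*(7.3e-06 - 5.9e-06)*678 = 67.4 MPa

67.4


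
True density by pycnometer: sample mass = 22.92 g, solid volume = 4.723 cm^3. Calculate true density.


TD = 22.92 / 4.723 = 4.853 g/cm^3

4.853


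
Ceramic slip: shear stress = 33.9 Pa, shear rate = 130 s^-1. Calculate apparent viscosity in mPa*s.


eta = tau/gamma * 1000 = 33.9/130 * 1000 = 260.8 mPa*s

260.8


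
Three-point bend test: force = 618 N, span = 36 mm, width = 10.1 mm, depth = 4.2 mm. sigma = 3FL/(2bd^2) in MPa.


sigma = 3*618*36/(2*10.1*4.2^2) = 187.3 MPa

187.3


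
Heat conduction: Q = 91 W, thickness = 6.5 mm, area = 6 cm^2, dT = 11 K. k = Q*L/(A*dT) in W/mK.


k = 91*6.5/1000/(6/10000*11) = 89.62 W/mK

89.62


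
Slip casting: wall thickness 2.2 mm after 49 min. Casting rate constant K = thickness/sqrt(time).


K = 2.2 / sqrt(49) = 2.2 / 7.0 = 0.314 mm/min^0.5

0.314


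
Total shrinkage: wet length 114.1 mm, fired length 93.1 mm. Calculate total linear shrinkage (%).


TS = (114.1 - 93.1) / 114.1 * 100 = 18.4%

18.4


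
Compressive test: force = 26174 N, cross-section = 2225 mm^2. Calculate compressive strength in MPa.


CS = 26174 / 2225 = 11.8 MPa

11.8


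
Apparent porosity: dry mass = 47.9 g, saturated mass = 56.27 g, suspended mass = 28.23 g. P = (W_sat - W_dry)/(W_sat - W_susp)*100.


P = (56.27 - 47.9) / (56.27 - 28.23) * 100 = 8.37 / 28.04 * 100 = 29.9%

29.9


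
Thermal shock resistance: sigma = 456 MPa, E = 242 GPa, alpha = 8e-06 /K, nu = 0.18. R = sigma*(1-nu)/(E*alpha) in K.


R = 456*(1-0.18)/(242*1000*8e-06) = 193 K

193


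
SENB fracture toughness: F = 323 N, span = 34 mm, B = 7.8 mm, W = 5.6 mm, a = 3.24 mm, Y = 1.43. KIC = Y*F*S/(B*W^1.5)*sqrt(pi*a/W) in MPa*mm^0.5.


KIC = 1.43*323*34/(7.8*5.6^1.5)*sqrt(pi*3.24/5.6) = 204.83

204.83


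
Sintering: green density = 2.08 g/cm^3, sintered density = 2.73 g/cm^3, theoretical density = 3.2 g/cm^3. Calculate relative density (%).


Relative = 2.73 / 3.2 * 100 = 85.3%

85.3


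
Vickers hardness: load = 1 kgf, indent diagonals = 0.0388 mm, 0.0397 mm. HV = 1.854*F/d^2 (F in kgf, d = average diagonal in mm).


d_avg = (0.0388+0.0397)/2 = 0.03925 mm
HV = 1.854*1/0.03925^2 = 1203

1203


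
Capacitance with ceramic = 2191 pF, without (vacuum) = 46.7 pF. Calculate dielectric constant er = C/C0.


er = 2191 / 46.7 = 46.92

46.92


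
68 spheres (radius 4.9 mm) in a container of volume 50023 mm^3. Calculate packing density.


V_sphere = 4/3*pi*4.9^3 = 492.807 mm^3
Total V = 68*492.807 = 33510.876 mm^3
PD = 33510.876 / 50023 = 0.67

0.67


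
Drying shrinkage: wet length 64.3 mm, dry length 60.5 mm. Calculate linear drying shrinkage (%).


DS = (64.3 - 60.5) / 64.3 * 100 = 5.91%

5.91


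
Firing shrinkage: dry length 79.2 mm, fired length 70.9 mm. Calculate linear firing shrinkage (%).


FS = (79.2 - 70.9) / 79.2 * 100 = 10.48%

10.48


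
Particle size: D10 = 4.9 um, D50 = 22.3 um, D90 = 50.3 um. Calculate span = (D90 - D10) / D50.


Span = (50.3 - 4.9) / 22.3 = 45.4 / 22.3 = 2.036

2.036


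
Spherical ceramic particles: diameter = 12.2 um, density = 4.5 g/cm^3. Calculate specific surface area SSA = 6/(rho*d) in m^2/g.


SSA = 6 / (4.5 * 12.2) = 0.109 m^2/g

0.109


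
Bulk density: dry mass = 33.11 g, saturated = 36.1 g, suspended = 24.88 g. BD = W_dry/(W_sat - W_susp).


BD = 33.11 / (36.1 - 24.88) = 33.11 / 11.22 = 2.951 g/cm^3

2.951


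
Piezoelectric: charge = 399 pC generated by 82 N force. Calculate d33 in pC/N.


d33 = 399 / 82 = 4.9 pC/N

4.9


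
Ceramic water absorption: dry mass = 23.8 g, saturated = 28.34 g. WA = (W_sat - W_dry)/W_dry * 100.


WA = (28.34 - 23.8) / 23.8 * 100 = 19.08%

19.08


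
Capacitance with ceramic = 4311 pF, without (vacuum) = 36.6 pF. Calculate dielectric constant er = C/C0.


er = 4311 / 36.6 = 117.79

117.79


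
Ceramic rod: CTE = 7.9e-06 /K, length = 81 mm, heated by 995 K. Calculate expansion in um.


dL = 7.9e-06 * 81 * 995 * 1000 = 636.701 um

636.701


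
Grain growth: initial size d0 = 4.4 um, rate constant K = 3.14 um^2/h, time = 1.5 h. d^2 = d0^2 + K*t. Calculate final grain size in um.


d^2 = 4.4^2 + 3.14*1.5 = 24.07
d = sqrt(24.07) = 4.91 um

4.91


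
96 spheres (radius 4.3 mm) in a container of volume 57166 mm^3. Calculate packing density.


V_sphere = 4/3*pi*4.3^3 = 333.0381 mm^3
Total V = 96*333.0381 = 31971.6576 mm^3
PD = 31971.6576 / 57166 = 0.559

0.559


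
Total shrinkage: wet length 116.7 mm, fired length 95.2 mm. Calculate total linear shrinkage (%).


TS = (116.7 - 95.2) / 116.7 * 100 = 18.42%

18.42


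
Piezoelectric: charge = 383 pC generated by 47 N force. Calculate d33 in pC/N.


d33 = 383 / 47 = 8.1 pC/N

8.1


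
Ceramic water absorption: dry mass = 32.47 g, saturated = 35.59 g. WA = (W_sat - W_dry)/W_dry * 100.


WA = (35.59 - 32.47) / 32.47 * 100 = 9.61%

9.61


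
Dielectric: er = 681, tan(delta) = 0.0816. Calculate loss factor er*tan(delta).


Loss = 681 * 0.0816 = 55.57

55.57


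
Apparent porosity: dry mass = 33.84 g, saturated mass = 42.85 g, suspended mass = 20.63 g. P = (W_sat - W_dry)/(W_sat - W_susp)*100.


P = (42.85 - 33.84) / (42.85 - 20.63) * 100 = 9.01 / 22.22 * 100 = 40.5%

40.5


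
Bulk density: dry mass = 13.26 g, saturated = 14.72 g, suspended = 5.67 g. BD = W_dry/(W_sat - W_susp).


BD = 13.26 / (14.72 - 5.67) = 13.26 / 9.05 = 1.465 g/cm^3

1.465


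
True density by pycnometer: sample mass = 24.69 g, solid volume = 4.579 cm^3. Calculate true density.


TD = 24.69 / 4.579 = 5.392 g/cm^3

5.392


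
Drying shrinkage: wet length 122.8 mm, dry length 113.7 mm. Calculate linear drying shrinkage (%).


DS = (122.8 - 113.7) / 122.8 * 100 = 7.41%

7.41


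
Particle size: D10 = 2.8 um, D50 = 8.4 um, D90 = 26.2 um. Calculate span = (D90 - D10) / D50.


Span = (26.2 - 2.8) / 8.4 = 23.4 / 8.4 = 2.786

2.786


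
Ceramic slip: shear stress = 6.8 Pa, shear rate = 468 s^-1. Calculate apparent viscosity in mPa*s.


eta = tau/gamma * 1000 = 6.8/468 * 1000 = 14.5 mPa*s

14.5


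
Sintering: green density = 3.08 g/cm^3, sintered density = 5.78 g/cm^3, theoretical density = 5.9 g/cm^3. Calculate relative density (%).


Relative = 5.78 / 5.9 * 100 = 98.0%

98.0


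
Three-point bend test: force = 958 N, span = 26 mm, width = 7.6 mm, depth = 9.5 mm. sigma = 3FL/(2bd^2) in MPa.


sigma = 3*958*26/(2*7.6*9.5^2) = 54.5 MPa

54.5


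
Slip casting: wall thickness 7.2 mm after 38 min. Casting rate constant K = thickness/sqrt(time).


K = 7.2 / sqrt(38) = 7.2 / 6.1644 = 1.168 mm/min^0.5

1.168


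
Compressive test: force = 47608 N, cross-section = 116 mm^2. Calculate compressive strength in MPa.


CS = 47608 / 116 = 410.4 MPa

410.4


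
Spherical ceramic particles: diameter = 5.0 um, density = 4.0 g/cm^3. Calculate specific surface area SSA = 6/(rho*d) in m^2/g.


SSA = 6 / (4.0 * 5.0) = 0.3 m^2/g

0.3


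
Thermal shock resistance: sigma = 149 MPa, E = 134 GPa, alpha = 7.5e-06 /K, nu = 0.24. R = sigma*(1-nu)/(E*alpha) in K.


R = 149*(1-0.24)/(134*1000*7.5e-06) = 113 K

113


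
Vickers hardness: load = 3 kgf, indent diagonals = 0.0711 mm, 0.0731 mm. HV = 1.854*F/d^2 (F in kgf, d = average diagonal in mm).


d_avg = (0.0711+0.0731)/2 = 0.0721 mm
HV = 1.854*3/0.0721^2 = 1070

1070


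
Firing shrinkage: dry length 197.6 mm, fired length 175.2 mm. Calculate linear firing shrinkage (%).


FS = (197.6 - 175.2) / 197.6 * 100 = 11.34%

11.34


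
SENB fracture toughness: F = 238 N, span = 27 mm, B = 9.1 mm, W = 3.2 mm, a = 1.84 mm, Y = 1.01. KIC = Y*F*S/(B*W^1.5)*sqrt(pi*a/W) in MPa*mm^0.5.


KIC = 1.01*238*27/(9.1*3.2^1.5)*sqrt(pi*1.84/3.2) = 167.46

167.46


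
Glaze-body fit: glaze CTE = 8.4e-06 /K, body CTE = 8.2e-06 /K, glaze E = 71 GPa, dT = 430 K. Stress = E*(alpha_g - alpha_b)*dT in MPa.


Stress = 71*1000*(8.4e-06 - 8.2e-06)*430 = 6.1 MPa

6.1


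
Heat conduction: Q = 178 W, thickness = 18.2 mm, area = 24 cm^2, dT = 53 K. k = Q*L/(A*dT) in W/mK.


k = 178*18.2/1000/(24/10000*53) = 25.47 W/mK

25.47


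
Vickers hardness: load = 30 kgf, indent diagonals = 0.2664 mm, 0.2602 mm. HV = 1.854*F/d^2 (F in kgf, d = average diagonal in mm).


d_avg = (0.2664+0.2602)/2 = 0.2633 mm
HV = 1.854*30/0.2633^2 = 802

802


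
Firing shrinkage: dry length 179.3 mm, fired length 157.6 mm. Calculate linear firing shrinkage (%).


FS = (179.3 - 157.6) / 179.3 * 100 = 12.1%

12.1


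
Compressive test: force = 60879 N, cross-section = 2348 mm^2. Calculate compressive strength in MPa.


CS = 60879 / 2348 = 25.9 MPa

25.9


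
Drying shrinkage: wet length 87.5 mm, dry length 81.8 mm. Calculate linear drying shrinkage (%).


DS = (87.5 - 81.8) / 87.5 * 100 = 6.51%

6.51


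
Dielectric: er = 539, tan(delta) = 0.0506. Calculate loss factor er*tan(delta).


Loss = 539 * 0.0506 = 27.273

27.273


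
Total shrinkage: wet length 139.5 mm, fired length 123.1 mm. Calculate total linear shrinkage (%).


TS = (139.5 - 123.1) / 139.5 * 100 = 11.76%

11.76


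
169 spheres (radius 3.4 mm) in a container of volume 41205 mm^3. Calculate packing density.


V_sphere = 4/3*pi*3.4^3 = 164.6362 mm^3
Total V = 169*164.6362 = 27823.5178 mm^3
PD = 27823.5178 / 41205 = 0.675

0.675


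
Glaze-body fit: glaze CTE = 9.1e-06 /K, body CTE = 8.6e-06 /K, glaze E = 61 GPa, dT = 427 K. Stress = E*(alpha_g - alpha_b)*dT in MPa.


Stress = 61*1000*(9.1e-06 - 8.6e-06)*427 = 13.0 MPa

13.0


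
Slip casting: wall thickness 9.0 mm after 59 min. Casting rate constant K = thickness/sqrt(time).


K = 9.0 / sqrt(59) = 9.0 / 7.6811 = 1.172 mm/min^0.5

1.172


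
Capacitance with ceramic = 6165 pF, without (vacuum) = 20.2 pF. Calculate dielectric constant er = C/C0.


er = 6165 / 20.2 = 305.2

305.2


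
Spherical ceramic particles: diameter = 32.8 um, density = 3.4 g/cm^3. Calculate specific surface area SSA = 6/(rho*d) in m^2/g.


SSA = 6 / (3.4 * 32.8) = 0.054 m^2/g

0.054


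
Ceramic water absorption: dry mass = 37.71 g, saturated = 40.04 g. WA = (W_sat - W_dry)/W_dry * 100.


WA = (40.04 - 37.71) / 37.71 * 100 = 6.18%

6.18


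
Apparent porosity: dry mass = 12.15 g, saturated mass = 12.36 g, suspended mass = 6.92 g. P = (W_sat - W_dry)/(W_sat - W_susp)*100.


P = (12.36 - 12.15) / (12.36 - 6.92) * 100 = 0.21 / 5.44 * 100 = 3.9%

3.9


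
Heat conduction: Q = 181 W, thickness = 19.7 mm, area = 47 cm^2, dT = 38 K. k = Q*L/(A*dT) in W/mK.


k = 181*19.7/1000/(47/10000*38) = 19.96 W/mK

19.96


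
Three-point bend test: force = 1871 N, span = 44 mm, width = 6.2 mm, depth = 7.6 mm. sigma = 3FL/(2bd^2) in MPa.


sigma = 3*1871*44/(2*6.2*7.6^2) = 344.8 MPa

344.8


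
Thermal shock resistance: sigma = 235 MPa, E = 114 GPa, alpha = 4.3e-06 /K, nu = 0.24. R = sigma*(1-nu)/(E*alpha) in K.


R = 235*(1-0.24)/(114*1000*4.3e-06) = 364 K

364


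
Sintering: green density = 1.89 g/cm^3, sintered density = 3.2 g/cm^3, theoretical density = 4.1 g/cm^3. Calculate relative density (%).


Relative = 3.2 / 4.1 * 100 = 78.0%

78.0


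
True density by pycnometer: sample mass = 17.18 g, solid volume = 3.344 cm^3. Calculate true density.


TD = 17.18 / 3.344 = 5.138 g/cm^3

5.138


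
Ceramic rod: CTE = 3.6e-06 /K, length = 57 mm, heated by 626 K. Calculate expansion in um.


dL = 3.6e-06 * 57 * 626 * 1000 = 128.455 um

128.455


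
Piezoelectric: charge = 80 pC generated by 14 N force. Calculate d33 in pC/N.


d33 = 80 / 14 = 5.7 pC/N

5.7


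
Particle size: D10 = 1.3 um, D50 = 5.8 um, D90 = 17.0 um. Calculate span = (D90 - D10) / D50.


Span = (17.0 - 1.3) / 5.8 = 15.7 / 5.8 = 2.707

2.707


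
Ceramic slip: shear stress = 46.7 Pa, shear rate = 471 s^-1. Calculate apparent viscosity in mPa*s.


eta = tau/gamma * 1000 = 46.7/471 * 1000 = 99.2 mPa*s

99.2


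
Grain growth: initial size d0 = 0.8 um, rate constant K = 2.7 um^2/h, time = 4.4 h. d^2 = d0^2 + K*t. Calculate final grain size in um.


d^2 = 0.8^2 + 2.7*4.4 = 12.52
d = sqrt(12.52) = 3.54 um

3.54


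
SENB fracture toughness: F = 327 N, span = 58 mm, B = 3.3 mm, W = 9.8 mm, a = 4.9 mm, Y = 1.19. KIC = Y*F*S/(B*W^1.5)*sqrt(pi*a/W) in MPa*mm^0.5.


KIC = 1.19*327*58/(3.3*9.8^1.5)*sqrt(pi*4.9/9.8) = 279.4

279.4


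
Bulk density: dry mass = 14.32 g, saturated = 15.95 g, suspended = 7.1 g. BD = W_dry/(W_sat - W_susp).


BD = 14.32 / (15.95 - 7.1) = 14.32 / 8.85 = 1.618 g/cm^3

1.618


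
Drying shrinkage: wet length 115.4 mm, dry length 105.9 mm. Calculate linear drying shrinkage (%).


DS = (115.4 - 105.9) / 115.4 * 100 = 8.23%

8.23


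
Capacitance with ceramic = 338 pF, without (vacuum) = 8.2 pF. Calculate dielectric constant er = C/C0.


er = 338 / 8.2 = 41.22

41.22


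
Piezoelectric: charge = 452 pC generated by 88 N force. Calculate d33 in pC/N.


d33 = 452 / 88 = 5.1 pC/N

5.1


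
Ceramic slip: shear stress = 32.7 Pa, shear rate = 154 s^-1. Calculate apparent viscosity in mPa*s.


eta = tau/gamma * 1000 = 32.7/154 * 1000 = 212.3 mPa*s

212.3


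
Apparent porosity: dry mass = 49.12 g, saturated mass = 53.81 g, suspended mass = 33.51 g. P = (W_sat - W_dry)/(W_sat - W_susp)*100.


P = (53.81 - 49.12) / (53.81 - 33.51) * 100 = 4.69 / 20.3 * 100 = 23.1%

23.1


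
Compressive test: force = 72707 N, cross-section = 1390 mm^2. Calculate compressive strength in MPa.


CS = 72707 / 1390 = 52.3 MPa

52.3


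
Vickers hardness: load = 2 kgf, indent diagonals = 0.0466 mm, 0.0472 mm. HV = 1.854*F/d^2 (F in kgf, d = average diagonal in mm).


d_avg = (0.0466+0.0472)/2 = 0.0469 mm
HV = 1.854*2/0.0469^2 = 1686

1686


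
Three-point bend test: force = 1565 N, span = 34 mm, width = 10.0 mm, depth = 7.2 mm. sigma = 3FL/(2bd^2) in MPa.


sigma = 3*1565*34/(2*10.0*7.2^2) = 154.0 MPa

154.0


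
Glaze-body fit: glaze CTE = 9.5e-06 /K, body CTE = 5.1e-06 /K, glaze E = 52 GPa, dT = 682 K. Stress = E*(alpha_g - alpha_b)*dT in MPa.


Stress = 52*1000*(9.5e-06 - 5.1e-06)*682 = 156.0 MPa

156.0


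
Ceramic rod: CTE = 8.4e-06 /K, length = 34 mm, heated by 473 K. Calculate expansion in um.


dL = 8.4e-06 * 34 * 473 * 1000 = 135.089 um

135.089


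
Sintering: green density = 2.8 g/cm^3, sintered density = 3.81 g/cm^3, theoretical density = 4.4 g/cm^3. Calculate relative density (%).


Relative = 3.81 / 4.4 * 100 = 86.6%

86.6


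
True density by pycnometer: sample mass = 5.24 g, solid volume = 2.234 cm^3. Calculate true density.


TD = 5.24 / 2.234 = 2.346 g/cm^3

2.346


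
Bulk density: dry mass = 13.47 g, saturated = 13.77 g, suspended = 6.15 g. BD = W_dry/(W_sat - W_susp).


BD = 13.47 / (13.77 - 6.15) = 13.47 / 7.62 = 1.768 g/cm^3

1.768


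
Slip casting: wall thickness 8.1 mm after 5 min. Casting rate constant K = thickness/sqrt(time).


K = 8.1 / sqrt(5) = 8.1 / 2.2361 = 3.622 mm/min^0.5

3.622


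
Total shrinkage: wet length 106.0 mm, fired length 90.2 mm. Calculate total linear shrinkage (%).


TS = (106.0 - 90.2) / 106.0 * 100 = 14.91%

14.91


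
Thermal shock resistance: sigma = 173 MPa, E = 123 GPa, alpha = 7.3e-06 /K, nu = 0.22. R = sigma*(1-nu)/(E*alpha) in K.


R = 173*(1-0.22)/(123*1000*7.3e-06) = 150 K

150


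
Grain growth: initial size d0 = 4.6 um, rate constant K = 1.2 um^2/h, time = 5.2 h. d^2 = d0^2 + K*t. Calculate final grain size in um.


d^2 = 4.6^2 + 1.2*5.2 = 27.4
d = sqrt(27.4) = 5.23 um

5.23


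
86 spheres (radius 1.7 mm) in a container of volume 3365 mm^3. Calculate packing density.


V_sphere = 4/3*pi*1.7^3 = 20.5795 mm^3
Total V = 86*20.5795 = 1769.837 mm^3
PD = 1769.837 / 3365 = 0.526

0.526


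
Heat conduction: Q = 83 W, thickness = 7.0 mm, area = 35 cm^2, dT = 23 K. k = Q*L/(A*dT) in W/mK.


k = 83*7.0/1000/(35/10000*23) = 7.22 W/mK

7.22


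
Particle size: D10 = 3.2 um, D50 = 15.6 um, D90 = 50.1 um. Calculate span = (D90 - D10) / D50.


Span = (50.1 - 3.2) / 15.6 = 46.9 / 15.6 = 3.006

3.006


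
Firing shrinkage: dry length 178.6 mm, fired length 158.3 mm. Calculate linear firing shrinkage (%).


FS = (178.6 - 158.3) / 178.6 * 100 = 11.37%

11.37


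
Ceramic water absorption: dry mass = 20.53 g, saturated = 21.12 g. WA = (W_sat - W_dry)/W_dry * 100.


WA = (21.12 - 20.53) / 20.53 * 100 = 2.87%

2.87


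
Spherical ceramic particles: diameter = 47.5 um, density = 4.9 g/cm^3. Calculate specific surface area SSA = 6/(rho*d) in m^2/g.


SSA = 6 / (4.9 * 47.5) = 0.026 m^2/g

0.026


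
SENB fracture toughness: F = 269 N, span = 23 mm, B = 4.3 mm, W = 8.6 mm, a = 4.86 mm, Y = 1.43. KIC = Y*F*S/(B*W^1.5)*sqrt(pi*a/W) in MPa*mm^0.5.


KIC = 1.43*269*23/(4.3*8.6^1.5)*sqrt(pi*4.86/8.6) = 108.7

108.7


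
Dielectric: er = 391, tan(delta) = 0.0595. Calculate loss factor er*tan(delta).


Loss = 391 * 0.0595 = 23.265

23.265


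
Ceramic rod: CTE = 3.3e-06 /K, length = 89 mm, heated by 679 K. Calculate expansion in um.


dL = 3.3e-06 * 89 * 679 * 1000 = 199.422 um

199.422


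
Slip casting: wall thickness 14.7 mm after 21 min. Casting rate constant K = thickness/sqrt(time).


K = 14.7 / sqrt(21) = 14.7 / 4.5826 = 3.208 mm/min^0.5

3.208


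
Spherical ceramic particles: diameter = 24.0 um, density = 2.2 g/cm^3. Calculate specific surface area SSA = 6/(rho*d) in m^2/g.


SSA = 6 / (2.2 * 24.0) = 0.114 m^2/g

0.114


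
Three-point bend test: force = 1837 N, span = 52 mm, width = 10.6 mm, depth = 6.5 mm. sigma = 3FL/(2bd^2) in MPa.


sigma = 3*1837*52/(2*10.6*6.5^2) = 319.9 MPa

319.9


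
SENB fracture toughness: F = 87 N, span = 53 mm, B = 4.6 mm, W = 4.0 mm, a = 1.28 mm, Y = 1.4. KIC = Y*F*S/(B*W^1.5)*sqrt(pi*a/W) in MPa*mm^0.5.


KIC = 1.4*87*53/(4.6*4.0^1.5)*sqrt(pi*1.28/4.0) = 175.88

175.88


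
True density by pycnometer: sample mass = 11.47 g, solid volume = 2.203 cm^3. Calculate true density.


TD = 11.47 / 2.203 = 5.207 g/cm^3

5.207


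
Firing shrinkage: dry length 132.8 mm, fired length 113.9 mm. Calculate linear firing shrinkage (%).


FS = (132.8 - 113.9) / 132.8 * 100 = 14.23%

14.23


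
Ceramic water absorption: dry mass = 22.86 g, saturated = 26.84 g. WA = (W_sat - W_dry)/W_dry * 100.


WA = (26.84 - 22.86) / 22.86 * 100 = 17.41%

17.41


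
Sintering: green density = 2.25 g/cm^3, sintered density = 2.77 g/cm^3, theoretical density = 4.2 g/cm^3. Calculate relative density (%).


Relative = 2.77 / 4.2 * 100 = 66.0%

66.0


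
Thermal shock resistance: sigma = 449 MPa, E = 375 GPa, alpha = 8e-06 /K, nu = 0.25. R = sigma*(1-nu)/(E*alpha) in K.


R = 449*(1-0.25)/(375*1000*8e-06) = 112 K

112


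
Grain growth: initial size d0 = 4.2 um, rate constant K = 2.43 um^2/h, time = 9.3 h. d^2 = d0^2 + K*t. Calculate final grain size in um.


d^2 = 4.2^2 + 2.43*9.3 = 40.239
d = sqrt(40.239) = 6.34 um

6.34


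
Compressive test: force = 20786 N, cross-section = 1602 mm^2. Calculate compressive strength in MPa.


CS = 20786 / 1602 = 13.0 MPa

13.0


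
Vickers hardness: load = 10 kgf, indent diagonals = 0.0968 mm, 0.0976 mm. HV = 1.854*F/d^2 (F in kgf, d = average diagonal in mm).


d_avg = (0.0968+0.0976)/2 = 0.0972 mm
HV = 1.854*10/0.0972^2 = 1962

1962


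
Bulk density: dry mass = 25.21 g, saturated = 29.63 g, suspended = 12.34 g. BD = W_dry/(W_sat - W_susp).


BD = 25.21 / (29.63 - 12.34) = 25.21 / 17.29 = 1.458 g/cm^3

1.458


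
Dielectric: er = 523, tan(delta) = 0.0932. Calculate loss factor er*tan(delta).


Loss = 523 * 0.0932 = 48.744

48.744


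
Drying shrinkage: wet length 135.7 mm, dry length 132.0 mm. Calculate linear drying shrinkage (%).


DS = (135.7 - 132.0) / 135.7 * 100 = 2.73%

2.73


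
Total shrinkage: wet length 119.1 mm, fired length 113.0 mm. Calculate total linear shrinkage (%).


TS = (119.1 - 113.0) / 119.1 * 100 = 5.12%

5.12


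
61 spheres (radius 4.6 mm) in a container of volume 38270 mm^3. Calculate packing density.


V_sphere = 4/3*pi*4.6^3 = 407.7201 mm^3
Total V = 61*407.7201 = 24870.9261 mm^3
PD = 24870.9261 / 38270 = 0.65

0.65


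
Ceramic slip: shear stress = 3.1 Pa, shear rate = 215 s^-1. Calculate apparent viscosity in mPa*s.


eta = tau/gamma * 1000 = 3.1/215 * 1000 = 14.4 mPa*s

14.4


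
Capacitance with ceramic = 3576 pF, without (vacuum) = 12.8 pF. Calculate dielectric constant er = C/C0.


er = 3576 / 12.8 = 279.38

279.38


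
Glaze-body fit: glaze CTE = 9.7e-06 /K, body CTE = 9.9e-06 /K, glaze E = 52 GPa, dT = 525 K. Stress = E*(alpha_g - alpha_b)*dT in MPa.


Stress = 52*1000*(9.7e-06 - 9.9e-06)*525 = -5.5 MPa

-5.5


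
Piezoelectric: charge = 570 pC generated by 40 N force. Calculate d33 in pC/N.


d33 = 570 / 40 = 14.3 pC/N

14.3


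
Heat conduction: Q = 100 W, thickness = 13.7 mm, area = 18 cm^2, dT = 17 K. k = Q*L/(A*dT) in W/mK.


k = 100*13.7/1000/(18/10000*17) = 44.77 W/mK

44.77


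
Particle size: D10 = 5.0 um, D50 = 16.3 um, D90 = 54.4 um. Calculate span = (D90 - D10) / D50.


Span = (54.4 - 5.0) / 16.3 = 49.4 / 16.3 = 3.031

3.031


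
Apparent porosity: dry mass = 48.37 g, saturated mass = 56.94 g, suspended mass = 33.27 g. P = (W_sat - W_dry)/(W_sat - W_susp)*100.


P = (56.94 - 48.37) / (56.94 - 33.27) * 100 = 8.57 / 23.67 * 100 = 36.2%

36.2


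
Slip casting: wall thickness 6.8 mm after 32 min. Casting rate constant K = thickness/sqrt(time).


K = 6.8 / sqrt(32) = 6.8 / 5.6569 = 1.202 mm/min^0.5

1.202


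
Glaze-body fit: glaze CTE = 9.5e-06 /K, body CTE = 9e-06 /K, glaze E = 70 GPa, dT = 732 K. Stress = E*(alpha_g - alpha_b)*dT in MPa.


Stress = 70*1000*(9.5e-06 - 9e-06)*732 = 25.6 MPa

25.6


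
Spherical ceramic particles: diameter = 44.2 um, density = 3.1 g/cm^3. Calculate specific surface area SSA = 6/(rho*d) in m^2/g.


SSA = 6 / (3.1 * 44.2) = 0.044 m^2/g

0.044


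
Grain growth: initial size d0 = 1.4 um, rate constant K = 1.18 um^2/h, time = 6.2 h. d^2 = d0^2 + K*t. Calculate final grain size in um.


d^2 = 1.4^2 + 1.18*6.2 = 9.276
d = sqrt(9.276) = 3.05 um

3.05


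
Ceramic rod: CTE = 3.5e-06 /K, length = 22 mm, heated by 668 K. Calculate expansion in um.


dL = 3.5e-06 * 22 * 668 * 1000 = 51.436 um

51.436


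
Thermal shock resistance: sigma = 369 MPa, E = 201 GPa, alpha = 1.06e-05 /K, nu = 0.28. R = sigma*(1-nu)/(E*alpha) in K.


R = 369*(1-0.28)/(201*1000*1.06e-05) = 125 K

125


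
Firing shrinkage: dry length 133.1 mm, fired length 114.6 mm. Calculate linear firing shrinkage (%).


FS = (133.1 - 114.6) / 133.1 * 100 = 13.9%

13.9


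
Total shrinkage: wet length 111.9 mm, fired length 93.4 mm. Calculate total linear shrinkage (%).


TS = (111.9 - 93.4) / 111.9 * 100 = 16.53%

16.53


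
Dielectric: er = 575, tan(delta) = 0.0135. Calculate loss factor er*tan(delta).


Loss = 575 * 0.0135 = 7.763

7.763


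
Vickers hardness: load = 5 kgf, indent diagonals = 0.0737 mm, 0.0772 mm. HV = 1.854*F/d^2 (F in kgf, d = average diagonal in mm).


d_avg = (0.0737+0.0772)/2 = 0.07545 mm
HV = 1.854*5/0.07545^2 = 1628

1628


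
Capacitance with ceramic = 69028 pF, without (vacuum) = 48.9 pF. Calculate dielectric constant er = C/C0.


er = 69028 / 48.9 = 1411.62

1411.62


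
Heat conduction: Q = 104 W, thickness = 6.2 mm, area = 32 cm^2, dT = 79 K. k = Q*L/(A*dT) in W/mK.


k = 104*6.2/1000/(32/10000*79) = 2.55 W/mK

2.55


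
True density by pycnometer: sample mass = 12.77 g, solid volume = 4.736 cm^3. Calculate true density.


TD = 12.77 / 4.736 = 2.696 g/cm^3

2.696


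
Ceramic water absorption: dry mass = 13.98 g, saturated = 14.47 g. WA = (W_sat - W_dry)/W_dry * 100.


WA = (14.47 - 13.98) / 13.98 * 100 = 3.51%

3.51


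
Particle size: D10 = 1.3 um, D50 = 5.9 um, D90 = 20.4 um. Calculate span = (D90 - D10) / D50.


Span = (20.4 - 1.3) / 5.9 = 19.1 / 5.9 = 3.237

3.237


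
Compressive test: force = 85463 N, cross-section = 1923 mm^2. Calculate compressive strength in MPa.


CS = 85463 / 1923 = 44.4 MPa

44.4


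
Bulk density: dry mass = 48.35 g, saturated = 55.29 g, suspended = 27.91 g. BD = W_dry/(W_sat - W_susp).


BD = 48.35 / (55.29 - 27.91) = 48.35 / 27.38 = 1.766 g/cm^3

1.766


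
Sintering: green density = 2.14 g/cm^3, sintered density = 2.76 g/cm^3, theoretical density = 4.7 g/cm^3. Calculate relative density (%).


Relative = 2.76 / 4.7 * 100 = 58.7%

58.7


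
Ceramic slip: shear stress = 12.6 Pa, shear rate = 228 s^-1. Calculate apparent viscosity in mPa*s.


eta = tau/gamma * 1000 = 12.6/228 * 1000 = 55.3 mPa*s

55.3


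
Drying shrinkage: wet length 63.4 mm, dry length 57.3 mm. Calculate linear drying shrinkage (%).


DS = (63.4 - 57.3) / 63.4 * 100 = 9.62%

9.62


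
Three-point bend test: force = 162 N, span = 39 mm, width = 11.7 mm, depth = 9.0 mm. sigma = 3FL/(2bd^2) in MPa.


sigma = 3*162*39/(2*11.7*9.0^2) = 10.0 MPa

10.0


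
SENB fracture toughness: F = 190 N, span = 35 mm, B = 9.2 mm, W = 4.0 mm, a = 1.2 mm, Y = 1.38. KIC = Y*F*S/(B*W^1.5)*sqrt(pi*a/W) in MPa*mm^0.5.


KIC = 1.38*190*35/(9.2*4.0^1.5)*sqrt(pi*1.2/4.0) = 121.05

121.05
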